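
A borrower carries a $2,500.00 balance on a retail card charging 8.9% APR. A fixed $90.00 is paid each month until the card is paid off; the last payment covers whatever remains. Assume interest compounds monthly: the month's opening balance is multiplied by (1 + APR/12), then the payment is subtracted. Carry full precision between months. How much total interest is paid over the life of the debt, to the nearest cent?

$309.87

Monthly rate r = 8.9%/12 = 0.741667% = 0.00741667.
Payoff takes n = ⌈−ln(1 − rB₀/P)/ln(1+r)⌉ = ⌈31.220⌉ = 32 payments; the last is $19.87.
Total paid = 31·$90.00 + $19.87 = $2,809.87.
Total interest = total paid − principal = $2,809.87 − $2,500.00 = $309.87.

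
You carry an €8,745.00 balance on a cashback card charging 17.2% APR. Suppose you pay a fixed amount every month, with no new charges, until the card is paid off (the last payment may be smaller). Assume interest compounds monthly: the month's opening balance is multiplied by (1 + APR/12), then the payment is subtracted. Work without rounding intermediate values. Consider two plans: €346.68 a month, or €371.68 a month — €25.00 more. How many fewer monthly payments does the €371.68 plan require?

Monthly rate r = 17.2%/12 = 1.43333% = 0.0143333.
At €346.68/mo: n = ⌈−ln(1 − rB₀/P)/ln(1+r)⌉ = 32 payments (last €184.43); total interest = total paid − €8,745.00 = €2,186.51.
At €371.68/mo: 29 payments (last €336.00); total interest €1,998.04.
Payments saved = 32 − 29 = 3.

3 fewer payments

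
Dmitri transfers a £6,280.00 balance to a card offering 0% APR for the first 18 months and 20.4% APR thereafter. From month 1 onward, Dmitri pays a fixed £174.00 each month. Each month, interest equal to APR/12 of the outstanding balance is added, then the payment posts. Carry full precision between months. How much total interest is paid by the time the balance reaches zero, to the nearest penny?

Promo months 1–18 at r₀ = 0%/12 = 0; months 19+ at r₁ = 20.4%/12 = 0.017.
After month 18 (no interest yet): B = £6,280.00 − 18·£174.00 = £3,148.00.
Then at r₁ with £174.00/mo: n₂ = −ln(1 − r₁·B/P)/ln(1+r₁) ≈ 21.80 → 22 more payments.
Total paid = 39·£174.00 + £139.98 = £6,925.98; interest = £6,925.98 − £6,280.00 = £645.98.

£645.98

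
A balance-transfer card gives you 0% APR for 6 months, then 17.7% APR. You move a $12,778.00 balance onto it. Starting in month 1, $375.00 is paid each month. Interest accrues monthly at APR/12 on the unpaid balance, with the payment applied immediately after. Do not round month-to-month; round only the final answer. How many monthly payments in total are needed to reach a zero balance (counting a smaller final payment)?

43 months

Promo months 1–6 at r₀ = 0%/12 = 0; months 7+ at r₁ = 17.7%/12 = 0.01475.
After month 6 (no interest yet): B = $12,778.00 − 6·$375.00 = $10,528.00.
Then at r₁ with $375.00/mo: n₂ = −ln(1 − r₁·B/P)/ln(1+r₁) ≈ 36.51 → 37 more payments.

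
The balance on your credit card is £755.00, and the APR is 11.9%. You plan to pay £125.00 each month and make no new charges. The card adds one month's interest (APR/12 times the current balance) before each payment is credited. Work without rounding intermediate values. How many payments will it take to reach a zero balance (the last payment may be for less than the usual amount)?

7 payments

Monthly rate r = 11.9%/12 = 0.991667% = 0.00991667.
Recurrence: B ← B·(1+r) − £125.00.
Month 1: interest £7.49; balance after payment £637.49.
Month 2: interest £6.32; balance after payment £518.81.
Closed form: n = −ln(1 − rB₀/P)/ln(1+r) = −ln(0.9401)/ln(1.00992) ≈ 6.259, so the balance reaches zero during payment 7.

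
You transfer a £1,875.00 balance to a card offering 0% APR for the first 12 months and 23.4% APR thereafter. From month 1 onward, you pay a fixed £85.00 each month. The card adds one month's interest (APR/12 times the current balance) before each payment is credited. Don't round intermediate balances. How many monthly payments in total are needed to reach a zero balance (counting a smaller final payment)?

24 payments

Promo months 1–12 at r₀ = 0%/12 = 0; months 13+ at r₁ = 23.4%/12 = 0.0195.
After month 12 (no interest yet): B = £1,875.00 − 12·£85.00 = £855.00.
Then at r₁ with £85.00/mo: n₂ = −ln(1 − r₁·B/P)/ln(1+r₁) ≈ 11.31 → 12 more payments.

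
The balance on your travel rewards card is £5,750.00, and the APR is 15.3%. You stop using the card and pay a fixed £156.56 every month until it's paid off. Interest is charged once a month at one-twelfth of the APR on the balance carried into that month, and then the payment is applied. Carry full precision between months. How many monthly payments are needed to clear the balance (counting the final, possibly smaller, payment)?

50 months

Monthly rate r = 15.3%/12 = 1.275% = 0.01275.
Recurrence: B ← B·(1+r) − £156.56.
Month 1: interest £73.31; balance after payment £5,666.75.
Month 2: interest £72.25; balance after payment £5,582.44.
Closed form: n = −ln(1 − rB₀/P)/ln(1+r) = −ln(0.53173)/ln(1.01275) ≈ 49.854, so the balance reaches zero during payment 50.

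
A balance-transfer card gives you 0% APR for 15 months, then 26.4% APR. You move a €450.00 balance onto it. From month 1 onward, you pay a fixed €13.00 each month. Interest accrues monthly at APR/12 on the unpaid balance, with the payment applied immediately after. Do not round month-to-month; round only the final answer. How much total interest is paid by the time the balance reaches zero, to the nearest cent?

€82.42

Promo months 1–15 at r₀ = 0%/12 = 0; months 16+ at r₁ = 26.4%/12 = 0.022.
After month 15 (no interest yet): B = €450.00 − 15·€13.00 = €255.00.
Then at r₁ with €13.00/mo: n₂ = −ln(1 − r₁·B/P)/ln(1+r₁) ≈ 25.96 → 26 more payments.
Total paid = 40·€13.00 + €12.42 = €532.42; interest = €532.42 − €450.00 = €82.42.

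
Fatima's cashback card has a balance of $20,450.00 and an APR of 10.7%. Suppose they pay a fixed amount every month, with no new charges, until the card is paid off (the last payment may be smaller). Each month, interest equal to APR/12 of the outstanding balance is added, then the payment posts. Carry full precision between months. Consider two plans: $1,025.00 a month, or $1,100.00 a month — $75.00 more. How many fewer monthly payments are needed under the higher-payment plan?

Monthly rate r = 10.7%/12 = 0.891667% = 0.00891667.
At $1,025.00/mo: n = ⌈−ln(1 − rB₀/P)/ln(1+r)⌉ = 23 payments (last $68.87); total interest = total paid − $20,450.00 = $2,168.87.
At $1,100.00/mo: 21 payments (last $459.90); total interest $2,009.90.
Payments saved = 23 − 21 = 2.

2 fewer payments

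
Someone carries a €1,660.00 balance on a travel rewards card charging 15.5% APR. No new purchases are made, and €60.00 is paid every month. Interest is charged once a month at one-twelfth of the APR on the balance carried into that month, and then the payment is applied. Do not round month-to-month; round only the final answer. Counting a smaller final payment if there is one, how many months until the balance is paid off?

35 months

Monthly rate r = 15.5%/12 = 1.29167% = 0.0129167.
Recurrence: B ← B·(1+r) − €60.00.
Month 1: interest €21.44; balance after payment €1,621.44.
Month 2: interest €20.94; balance after payment €1,582.39.
Closed form: n = −ln(1 − rB₀/P)/ln(1+r) = −ln(0.64264)/ln(1.01292) ≈ 34.453, so the balance reaches zero during payment 35.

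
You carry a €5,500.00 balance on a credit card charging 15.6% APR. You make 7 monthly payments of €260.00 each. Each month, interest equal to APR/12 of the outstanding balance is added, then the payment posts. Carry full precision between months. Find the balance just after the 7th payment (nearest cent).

Monthly rate r = 15.6%/12 = 1.3% = 0.013.
Each month: B ← B·(1+r) − €260.00.
Month 1: interest €71.50; balance after payment €5,311.50.
Month 2: interest €69.05; balance after payment €5,120.55.
Month 3: interest €66.57; balance after payment €4,927.12.
Month 4: interest €64.05; balance after payment €4,731.17.
Month 5: interest €61.51; balance after payment €4,532.67.
Month 6: interest €58.92; balance after payment €4,331.60.
Month 7: interest €56.31; balance after payment €4,127.91.

€4,127.91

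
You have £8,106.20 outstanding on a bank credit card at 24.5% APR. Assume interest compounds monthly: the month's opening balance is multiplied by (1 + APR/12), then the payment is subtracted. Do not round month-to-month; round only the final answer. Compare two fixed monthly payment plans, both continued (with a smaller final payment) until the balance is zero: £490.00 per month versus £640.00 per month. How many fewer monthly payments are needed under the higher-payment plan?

Monthly rate r = 24.5%/12 = 2.04167% = 0.0204167.
At £490.00/mo: n = ⌈−ln(1 − rB₀/P)/ln(1+r)⌉ = 21 payments (last £192.80); total interest = total paid − £8,106.20 = £1,886.60.
At £640.00/mo: 15 payments (last £515.75); total interest £1,369.55.
Payments saved = 21 − 15 = 6.

6 fewer payments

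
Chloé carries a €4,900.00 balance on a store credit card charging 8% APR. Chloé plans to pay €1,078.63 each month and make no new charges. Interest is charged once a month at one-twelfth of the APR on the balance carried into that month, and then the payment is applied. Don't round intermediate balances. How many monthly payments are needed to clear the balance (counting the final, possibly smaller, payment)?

Monthly rate r = 8%/12 = 0.666667% = 0.00666667.
Recurrence: B ← B·(1+r) − €1,078.63.
Month 1: interest €32.67; balance after payment €3,854.04.
Month 2: interest €25.69; balance after payment €2,801.10.
Month 3: interest €18.67; balance after payment €1,741.14.
Month 4: interest €11.61; balance after payment €674.12.
Month 5: interest €4.49; balance after payment €0.00.

5 payments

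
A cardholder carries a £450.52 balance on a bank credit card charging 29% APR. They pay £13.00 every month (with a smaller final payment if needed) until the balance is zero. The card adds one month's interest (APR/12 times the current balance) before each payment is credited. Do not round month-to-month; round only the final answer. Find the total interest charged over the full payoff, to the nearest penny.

Monthly rate r = 29%/12 = 2.41667% = 0.0241667.
Payoff takes n = ⌈−ln(1 − rB₀/P)/ln(1+r)⌉ = ⌈76.096⌉ = 77 payments; the last is £1.26.
Total paid = 76·£13.00 + £1.26 = £989.26.
Total interest = total paid − principal = £989.26 − £450.52 = £538.74.

£538.74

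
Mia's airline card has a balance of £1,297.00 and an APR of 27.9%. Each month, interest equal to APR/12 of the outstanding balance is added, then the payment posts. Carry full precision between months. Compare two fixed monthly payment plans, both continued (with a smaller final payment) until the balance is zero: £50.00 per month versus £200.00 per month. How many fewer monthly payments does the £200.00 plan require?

33 fewer payments

Monthly rate r = 27.9%/12 = 2.325% = 0.02325.
At £50.00/mo: n = ⌈−ln(1 − rB₀/P)/ln(1+r)⌉ = 41 payments (last £10.38); total interest = total paid − £1,297.00 = £713.38.
At £200.00/mo: 8 payments (last £22.38); total interest £125.38.
Payments saved = 41 − 8 = 33.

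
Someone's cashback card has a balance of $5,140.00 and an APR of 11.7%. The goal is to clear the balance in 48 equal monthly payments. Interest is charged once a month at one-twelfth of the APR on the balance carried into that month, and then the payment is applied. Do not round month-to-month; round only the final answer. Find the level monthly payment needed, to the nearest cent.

Monthly rate r = 11.7%/12 = 0.975% = 0.00975.
Level-payment amortization: P = B₀·r / (1 − (1+r)^(−n)) = 5140.00·0.00975 / (1 − 1.00975^(−48)).
Denominator 1 − (1+r)^(−48) = 0.372325289.
P = 50.115 / 0.372325289 ≈ 134.60.

$134.60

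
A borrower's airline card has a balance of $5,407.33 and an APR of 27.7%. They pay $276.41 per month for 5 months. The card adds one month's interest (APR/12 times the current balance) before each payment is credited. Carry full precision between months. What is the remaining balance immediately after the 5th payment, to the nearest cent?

$4,613.57

Monthly rate r = 27.7%/12 = 2.30833% = 0.0230833.
Each month: B ← B·(1+r) − $276.41.
Month 1: interest $124.82; balance after payment $5,255.74.
Month 2: interest $121.32; balance after payment $5,100.65.
Month 3: interest $117.74; balance after payment $4,941.98.
Month 4: interest $114.08; balance after payment $4,779.65.
Month 5: interest $110.33; balance after payment $4,613.57.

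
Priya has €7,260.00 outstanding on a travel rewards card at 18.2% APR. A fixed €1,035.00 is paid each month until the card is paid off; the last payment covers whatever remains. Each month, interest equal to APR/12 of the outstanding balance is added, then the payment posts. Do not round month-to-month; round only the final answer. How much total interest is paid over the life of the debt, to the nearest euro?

€476

Monthly rate r = 18.2%/12 = 1.51667% = 0.0151667.
Payoff takes n = ⌈−ln(1 − rB₀/P)/ln(1+r)⌉ = ⌈7.472⌉ = 8 payments; the last is €490.97.
Total paid = 7·€1,035.00 + €490.97 = €7,735.97.
Total interest = total paid − principal = €7,735.97 − €7,260.00 = €475.97.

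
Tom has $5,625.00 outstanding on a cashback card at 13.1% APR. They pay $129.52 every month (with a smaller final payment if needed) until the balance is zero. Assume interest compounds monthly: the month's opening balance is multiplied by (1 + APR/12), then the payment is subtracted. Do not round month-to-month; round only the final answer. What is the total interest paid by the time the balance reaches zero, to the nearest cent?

$2,041.40

Monthly rate r = 13.1%/12 = 1.09167% = 0.0109167.
Payoff takes n = ⌈−ln(1 − rB₀/P)/ln(1+r)⌉ = ⌈59.190⌉ = 60 payments; the last is $24.72.
Total paid = 59·$129.52 + $24.72 = $7,666.40.
Total interest = total paid − principal = $7,666.40 − $5,625.00 = $2,041.40.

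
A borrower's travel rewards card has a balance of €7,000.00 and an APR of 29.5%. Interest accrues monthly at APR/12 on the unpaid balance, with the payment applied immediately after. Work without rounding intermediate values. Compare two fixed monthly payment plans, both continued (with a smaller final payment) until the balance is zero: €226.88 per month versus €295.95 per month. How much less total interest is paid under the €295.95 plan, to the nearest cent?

€2,659.46

Monthly rate r = 29.5%/12 = 2.45833% = 0.0245833.
At €226.88/mo: n = ⌈−ln(1 − rB₀/P)/ln(1+r)⌉ = 59 payments (last €114.68); total interest = total paid − €7,000.00 = €6,273.72.
At €295.95/mo: 36 payments (last €256.01); total interest €3,614.26.
Interest saved = €6,273.72 − €3,614.26 = €2,659.46.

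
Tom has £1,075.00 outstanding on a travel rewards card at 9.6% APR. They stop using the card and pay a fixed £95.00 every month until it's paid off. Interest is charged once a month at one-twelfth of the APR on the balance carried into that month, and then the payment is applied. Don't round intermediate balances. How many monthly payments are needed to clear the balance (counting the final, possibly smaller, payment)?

Monthly rate r = 9.6%/12 = 0.8% = 0.008.
Recurrence: B ← B·(1+r) − £95.00.
Month 1: interest £8.60; balance after payment £988.60.
Month 2: interest £7.91; balance after payment £901.51.
Closed form: n = −ln(1 − rB₀/P)/ln(1+r) = −ln(0.90947)/ln(1.008) ≈ 11.909, so the balance reaches zero during payment 12.

12 payments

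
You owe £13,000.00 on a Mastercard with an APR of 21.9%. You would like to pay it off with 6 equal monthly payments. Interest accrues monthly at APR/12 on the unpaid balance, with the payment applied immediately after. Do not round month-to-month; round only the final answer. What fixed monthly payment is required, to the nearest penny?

£2,307.15

Monthly rate r = 21.9%/12 = 1.825% = 0.01825.
Level-payment amortization: P = B₀·r / (1 − (1+r)^(−n)) = 13000.00·0.01825 / (1 − 1.01825^(−6)).
Denominator 1 − (1+r)^(−6) = 0.102832594.
P = 237.25 / 0.102832594 ≈ 2307.15.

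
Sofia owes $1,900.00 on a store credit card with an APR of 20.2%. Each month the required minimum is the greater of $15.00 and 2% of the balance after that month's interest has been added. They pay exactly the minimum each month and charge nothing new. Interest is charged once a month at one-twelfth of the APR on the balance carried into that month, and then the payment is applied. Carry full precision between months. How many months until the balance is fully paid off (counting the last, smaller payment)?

Monthly rate r = 20.2%/12 = 1.68333% = 0.0168333.
While 2% of the post-interest balance exceeds $15.00, each month B ← (B·(1+r))·(1 − 0.02), i.e. B shrinks by the factor (1+r)·0.98 = 0.9965.
This holds for months 1–270. Entering month 271 the balance is $736.60; 2% of the post-interest balance is now below $15.00, so the flat $15.00 minimum applies from here.
From month 271 a fixed $15.00 at rate r clears $736.60 in 105 more payments. Total: 270 + 105 = 375 months.

375 months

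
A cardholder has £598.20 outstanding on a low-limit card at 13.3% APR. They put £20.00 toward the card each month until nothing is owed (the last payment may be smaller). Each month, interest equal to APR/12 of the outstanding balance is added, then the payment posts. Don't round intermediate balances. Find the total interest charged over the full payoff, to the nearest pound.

Monthly rate r = 13.3%/12 = 1.10833% = 0.0110833.
Payoff takes n = ⌈−ln(1 − rB₀/P)/ln(1+r)⌉ = ⌈36.537⌉ = 37 payments; the last is £10.76.
Total paid = 36·£20.00 + £10.76 = £730.76.
Total interest = total paid − principal = £730.76 − £598.20 = £132.56.

£133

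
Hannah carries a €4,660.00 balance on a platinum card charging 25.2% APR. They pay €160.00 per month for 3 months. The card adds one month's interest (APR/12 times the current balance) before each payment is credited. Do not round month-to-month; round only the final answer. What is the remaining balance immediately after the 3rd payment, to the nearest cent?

€4,469.64

Monthly rate r = 25.2%/12 = 2.1% = 0.021.
Each month: B ← B·(1+r) − €160.00.
Month 1: interest €97.86; balance after payment €4,597.86.
Month 2: interest €96.56; balance after payment €4,534.42.
Month 3: interest €95.22; balance after payment €4,469.64.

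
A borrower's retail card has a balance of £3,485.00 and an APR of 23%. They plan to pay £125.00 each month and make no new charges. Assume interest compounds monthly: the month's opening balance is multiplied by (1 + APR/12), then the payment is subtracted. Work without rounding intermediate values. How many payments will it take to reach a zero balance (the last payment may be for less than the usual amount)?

Monthly rate r = 23%/12 = 1.91667% = 0.0191667.
Recurrence: B ← B·(1+r) − £125.00.
Month 1: interest £66.80; balance after payment £3,426.80.
Month 2: interest £65.68; balance after payment £3,367.48.
Closed form: n = −ln(1 − rB₀/P)/ln(1+r) = −ln(0.46563)/ln(1.01917) ≈ 40.260, so the balance reaches zero during payment 41.

41 months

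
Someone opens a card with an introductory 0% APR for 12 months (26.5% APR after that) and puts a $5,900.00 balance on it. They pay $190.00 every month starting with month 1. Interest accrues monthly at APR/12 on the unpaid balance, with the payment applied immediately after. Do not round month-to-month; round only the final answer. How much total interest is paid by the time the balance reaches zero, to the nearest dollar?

$1,129

Promo months 1–12 at r₀ = 0%/12 = 0; months 13+ at r₁ = 26.5%/12 = 0.0220833.
After month 12 (no interest yet): B = $5,900.00 − 12·$190.00 = $3,620.00.
Then at r₁ with $190.00/mo: n₂ = −ln(1 − r₁·B/P)/ln(1+r₁) ≈ 25.00 → 25 more payments.
Total paid = 36·$190.00 + $189.47 = $7,029.47; interest = $7,029.47 − $5,900.00 = $1,129.47.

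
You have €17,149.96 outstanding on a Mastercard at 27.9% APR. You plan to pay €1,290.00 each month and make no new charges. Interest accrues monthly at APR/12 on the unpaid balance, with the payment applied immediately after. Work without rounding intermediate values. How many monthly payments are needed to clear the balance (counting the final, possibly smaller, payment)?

Monthly rate r = 27.9%/12 = 2.325% = 0.02325.
Recurrence: B ← B·(1+r) − €1,290.00.
Month 1: interest €398.74; balance after payment €16,258.70.
Month 2: interest €378.01; balance after payment €15,346.71.
Closed form: n = −ln(1 − rB₀/P)/ln(1+r) = −ln(0.6909)/ln(1.02325) ≈ 16.088, so the balance reaches zero during payment 17.

17 months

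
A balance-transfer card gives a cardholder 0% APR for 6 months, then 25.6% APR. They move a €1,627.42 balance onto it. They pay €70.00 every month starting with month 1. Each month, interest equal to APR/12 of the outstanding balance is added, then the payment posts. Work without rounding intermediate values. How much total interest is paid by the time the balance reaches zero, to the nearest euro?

€314

Promo months 1–6 at r₀ = 0%/12 = 0; months 7+ at r₁ = 25.6%/12 = 0.0213333.
After month 6 (no interest yet): B = €1,627.42 − 6·€70.00 = €1,207.42.
Then at r₁ with €70.00/mo: n₂ = −ln(1 − r₁·B/P)/ln(1+r₁) ≈ 21.74 → 22 more payments.
Total paid = 27·€70.00 + €51.67 = €1,941.67; interest = €1,941.67 − €1,627.42 = €314.25.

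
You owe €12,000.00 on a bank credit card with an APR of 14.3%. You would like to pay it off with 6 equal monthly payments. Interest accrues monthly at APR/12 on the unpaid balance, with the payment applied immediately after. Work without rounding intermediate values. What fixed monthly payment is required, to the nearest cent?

Monthly rate r = 14.3%/12 = 1.19167% = 0.0119167.
Level-payment amortization: P = B₀·r / (1 − (1+r)^(−n)) = 12000.00·0.0119167 / (1 − 1.01192^(−6)).
Denominator 1 − (1+r)^(−6) = 0.0686101385.
P = 143 / 0.0686101385 ≈ 2084.24.

€2,084.24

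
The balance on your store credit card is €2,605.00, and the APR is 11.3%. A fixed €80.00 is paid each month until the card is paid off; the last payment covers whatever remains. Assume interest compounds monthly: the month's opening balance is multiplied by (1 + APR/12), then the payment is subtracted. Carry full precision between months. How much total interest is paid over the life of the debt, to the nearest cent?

Monthly rate r = 11.3%/12 = 0.941667% = 0.00941667.
Payoff takes n = ⌈−ln(1 − rB₀/P)/ln(1+r)⌉ = ⌈39.070⌉ = 40 payments; the last is €5.66.
Total paid = 39·€80.00 + €5.66 = €3,125.66.
Total interest = total paid − principal = €3,125.66 − €2,605.00 = €520.66.

€520.66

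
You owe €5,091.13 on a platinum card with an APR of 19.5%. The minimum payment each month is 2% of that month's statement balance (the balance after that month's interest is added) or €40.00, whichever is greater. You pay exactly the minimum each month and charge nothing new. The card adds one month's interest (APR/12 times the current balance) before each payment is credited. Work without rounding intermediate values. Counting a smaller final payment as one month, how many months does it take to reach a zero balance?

333 months

Monthly rate r = 19.5%/12 = 1.625% = 0.01625.
While 2% of the post-interest balance exceeds €40.00, each month B ← (B·(1+r))·(1 − 0.02), i.e. B shrinks by the factor (1+r)·0.98 = 0.99593.
This holds for months 1–233. Entering month 234 the balance is €1,966.17; 2% of the post-interest balance is now below €40.00, so the flat €40.00 minimum applies from here.
From month 234 a fixed €40.00 at rate r clears €1,966.17 in 100 more payments. Total: 233 + 100 = 333 months.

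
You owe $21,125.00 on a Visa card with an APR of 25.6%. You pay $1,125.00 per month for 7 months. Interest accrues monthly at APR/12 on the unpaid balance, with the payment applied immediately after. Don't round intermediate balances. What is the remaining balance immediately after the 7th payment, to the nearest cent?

$16,091.59

Monthly rate r = 25.6%/12 = 2.13333% = 0.0213333.
Each month: B ← B·(1+r) − $1,125.00.
Month 1: interest $450.67; balance after payment $20,450.67.
Month 2: interest $436.28; balance after payment $19,761.95.
Month 3: interest $421.59; balance after payment $19,058.54.
Month 4: interest $406.58; balance after payment $18,340.12.
Month 5: interest $391.26; balance after payment $17,606.37.
Month 6: interest $375.60; balance after payment $16,856.98.
Month 7: interest $359.62; balance after payment $16,091.59.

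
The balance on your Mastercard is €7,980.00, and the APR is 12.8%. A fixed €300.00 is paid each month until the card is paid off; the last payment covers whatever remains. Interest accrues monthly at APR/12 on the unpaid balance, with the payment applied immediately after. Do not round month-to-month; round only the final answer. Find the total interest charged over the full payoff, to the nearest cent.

€1,455.75

Monthly rate r = 12.8%/12 = 1.06667% = 0.0106667.
Payoff takes n = ⌈−ln(1 − rB₀/P)/ln(1+r)⌉ = ⌈31.451⌉ = 32 payments; the last is €135.75.
Total paid = 31·€300.00 + €135.75 = €9,435.75.
Total interest = total paid − principal = €9,435.75 − €7,980.00 = €1,455.75.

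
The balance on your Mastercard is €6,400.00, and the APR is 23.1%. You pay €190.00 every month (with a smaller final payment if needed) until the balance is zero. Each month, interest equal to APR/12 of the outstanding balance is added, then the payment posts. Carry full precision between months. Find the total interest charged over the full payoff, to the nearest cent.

€4,016.71

Monthly rate r = 23.1%/12 = 1.925% = 0.01925.
Payoff takes n = ⌈−ln(1 − rB₀/P)/ln(1+r)⌉ = ⌈54.823⌉ = 55 payments; the last is €156.71.
Total paid = 54·€190.00 + €156.71 = €10,416.71.
Total interest = total paid − principal = €10,416.71 − €6,400.00 = €4,016.71.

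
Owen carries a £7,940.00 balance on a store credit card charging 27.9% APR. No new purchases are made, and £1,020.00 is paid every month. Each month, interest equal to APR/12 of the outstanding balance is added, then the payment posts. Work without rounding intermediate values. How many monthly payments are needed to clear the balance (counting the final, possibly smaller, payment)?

9 months

Monthly rate r = 27.9%/12 = 2.325% = 0.02325.
Recurrence: B ← B·(1+r) − £1,020.00.
Month 1: interest £184.60; balance after payment £7,104.60.
Month 2: interest £165.18; balance after payment £6,249.79.
Closed form: n = −ln(1 − rB₀/P)/ln(1+r) = −ln(0.81901)/ln(1.02325) ≈ 8.687, so the balance reaches zero during payment 9.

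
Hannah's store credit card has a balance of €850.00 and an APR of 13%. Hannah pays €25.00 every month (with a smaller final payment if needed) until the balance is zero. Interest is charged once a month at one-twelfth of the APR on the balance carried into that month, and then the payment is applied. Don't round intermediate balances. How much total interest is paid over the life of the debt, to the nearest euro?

€216

Monthly rate r = 13%/12 = 1.08333% = 0.0108333.
Payoff takes n = ⌈−ln(1 − rB₀/P)/ln(1+r)⌉ = ⌈42.635⌉ = 43 payments; the last is €15.90.
Total paid = 42·€25.00 + €15.90 = €1,065.90.
Total interest = total paid − principal = €1,065.90 − €850.00 = €215.90.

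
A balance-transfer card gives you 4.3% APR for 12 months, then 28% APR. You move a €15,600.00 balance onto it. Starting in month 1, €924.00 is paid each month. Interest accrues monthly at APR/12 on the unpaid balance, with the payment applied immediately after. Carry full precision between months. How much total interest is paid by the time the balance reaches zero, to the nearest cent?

Promo months 1–12 at r₀ = 4.3%/12 = 0.00358333; months 13+ at r₁ = 28%/12 = 0.0233333.
After month 12: iterate B ← B·(1+r₀) − €924.00 for 12 months → €4,975.02.
Then at r₁ with €924.00/mo: n₂ = −ln(1 − r₁·B/P)/ln(1+r₁) ≈ 5.82 → 6 more payments.
Total paid = 17·€924.00 + €759.80 = €16,467.80; interest = €16,467.80 − €15,600.00 = €867.80.

€867.80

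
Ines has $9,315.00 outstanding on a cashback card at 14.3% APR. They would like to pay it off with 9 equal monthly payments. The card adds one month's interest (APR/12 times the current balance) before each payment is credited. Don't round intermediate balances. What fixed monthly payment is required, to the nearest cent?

Monthly rate r = 14.3%/12 = 1.19167% = 0.0119167.
Level-payment amortization: P = B₀·r / (1 − (1+r)^(−n)) = 9315.00·0.0119167 / (1 − 1.01192^(−9)).
Denominator 1 − (1+r)^(−9) = 0.101129227.
P = 111.004 / 0.101129227 ≈ 1097.64.

$1,097.64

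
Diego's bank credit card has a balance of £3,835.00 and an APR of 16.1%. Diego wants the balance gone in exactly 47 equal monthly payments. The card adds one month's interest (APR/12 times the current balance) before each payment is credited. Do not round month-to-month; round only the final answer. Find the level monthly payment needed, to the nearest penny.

Monthly rate r = 16.1%/12 = 1.34167% = 0.0134167.
Level-payment amortization: P = B₀·r / (1 − (1+r)^(−n)) = 3835.00·0.0134167 / (1 − 1.01342^(−47)).
Denominator 1 − (1+r)^(−47) = 0.465482405.
P = 51.4529 / 0.465482405 ≈ 110.54.

£110.54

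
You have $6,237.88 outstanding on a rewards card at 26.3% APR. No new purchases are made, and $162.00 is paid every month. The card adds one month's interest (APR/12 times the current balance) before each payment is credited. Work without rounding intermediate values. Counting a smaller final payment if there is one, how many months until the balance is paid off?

Monthly rate r = 26.3%/12 = 2.19167% = 0.0219167.
Recurrence: B ← B·(1+r) − $162.00.
Month 1: interest $136.71; balance after payment $6,212.59.
Month 2: interest $136.16; balance after payment $6,186.75.
Closed form: n = −ln(1 − rB₀/P)/ln(1+r) = −ln(0.15609)/ln(1.02192) ≈ 85.670, so the balance reaches zero during payment 86.

86 payments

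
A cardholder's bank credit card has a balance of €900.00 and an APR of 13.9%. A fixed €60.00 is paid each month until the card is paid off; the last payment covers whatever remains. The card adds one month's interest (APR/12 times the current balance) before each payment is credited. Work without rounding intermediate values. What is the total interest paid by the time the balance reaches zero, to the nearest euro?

Monthly rate r = 13.9%/12 = 1.15833% = 0.0115833.
Payoff takes n = ⌈−ln(1 − rB₀/P)/ln(1+r)⌉ = ⌈16.572⌉ = 17 payments; the last is €34.42.
Total paid = 16·€60.00 + €34.42 = €994.42.
Total interest = total paid − principal = €994.42 − €900.00 = €94.42.

€94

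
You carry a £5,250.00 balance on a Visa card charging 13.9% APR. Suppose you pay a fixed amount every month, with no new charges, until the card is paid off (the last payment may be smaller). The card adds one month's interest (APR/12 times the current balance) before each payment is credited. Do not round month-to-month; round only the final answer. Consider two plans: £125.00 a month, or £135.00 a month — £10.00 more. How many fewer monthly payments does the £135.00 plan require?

6 fewer payments

Monthly rate r = 13.9%/12 = 1.15833% = 0.0115833.
At £125.00/mo: n = ⌈−ln(1 − rB₀/P)/ln(1+r)⌉ = 58 payments (last £109.16); total interest = total paid − £5,250.00 = £1,984.16.
At £135.00/mo: 52 payments (last £132.76); total interest £1,767.76.
Payments saved = 58 − 52 = 6.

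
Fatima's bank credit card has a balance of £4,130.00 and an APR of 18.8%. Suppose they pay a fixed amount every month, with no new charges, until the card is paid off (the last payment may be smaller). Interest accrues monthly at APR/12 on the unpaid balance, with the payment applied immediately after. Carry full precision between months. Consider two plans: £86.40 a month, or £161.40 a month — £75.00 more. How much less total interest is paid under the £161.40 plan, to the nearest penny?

Monthly rate r = 18.8%/12 = 1.56667% = 0.0156667.
At £86.40/mo: n = ⌈−ln(1 − rB₀/P)/ln(1+r)⌉ = 89 payments (last £77.05); total interest = total paid − £4,130.00 = £3,550.25.
At £161.40/mo: 33 payments (last £154.34); total interest £1,189.14.
Interest saved = £3,550.25 − £1,189.14 = £2,361.11.

£2,361.11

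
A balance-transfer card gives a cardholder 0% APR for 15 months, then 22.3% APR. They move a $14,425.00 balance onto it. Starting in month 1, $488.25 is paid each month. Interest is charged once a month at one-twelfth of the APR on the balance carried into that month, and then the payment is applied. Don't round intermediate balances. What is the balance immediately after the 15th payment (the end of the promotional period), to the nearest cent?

$7,101.25

Promo months 1–15 at r₀ = 0%/12 = 0; months 16+ at r₁ = 22.3%/12 = 0.0185833.
After month 15 (no interest yet): B = $14,425.00 − 15·$488.25 = $7,101.25.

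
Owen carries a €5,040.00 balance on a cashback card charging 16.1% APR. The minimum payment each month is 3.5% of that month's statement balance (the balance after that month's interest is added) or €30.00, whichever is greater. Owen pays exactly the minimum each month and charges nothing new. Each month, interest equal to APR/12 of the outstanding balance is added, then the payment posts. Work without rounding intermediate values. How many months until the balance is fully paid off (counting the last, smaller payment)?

116 months

Monthly rate r = 16.1%/12 = 1.34167% = 0.0134167.
While 3.5% of the post-interest balance exceeds €30.00, each month B ← (B·(1+r))·(1 − 0.035), i.e. B shrinks by the factor (1+r)·0.965 = 0.97795.
This holds for months 1–81. Entering month 82 the balance is €827.89; 3.5% of the post-interest balance is now below €30.00, so the flat €30.00 minimum applies from here.
From month 82 a fixed €30.00 at rate r clears €827.89 in 35 more payments. Total: 81 + 35 = 116 months.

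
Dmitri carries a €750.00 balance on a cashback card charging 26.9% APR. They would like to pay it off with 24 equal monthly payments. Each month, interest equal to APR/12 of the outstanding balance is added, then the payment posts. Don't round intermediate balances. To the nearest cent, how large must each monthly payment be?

Monthly rate r = 26.9%/12 = 2.24167% = 0.0224167.
Level-payment amortization: P = B₀·r / (1 − (1+r)^(−n)) = 750.00·0.0224167 / (1 − 1.02242^(−24)).
Denominator 1 − (1+r)^(−24) = 0.412605454.
P = 16.8125 / 0.412605454 ≈ 40.75.

€40.75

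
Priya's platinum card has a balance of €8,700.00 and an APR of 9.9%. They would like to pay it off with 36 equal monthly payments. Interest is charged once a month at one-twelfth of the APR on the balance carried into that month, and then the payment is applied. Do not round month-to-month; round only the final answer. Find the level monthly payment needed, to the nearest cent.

Monthly rate r = 9.9%/12 = 0.825% = 0.00825.
Level-payment amortization: P = B₀·r / (1 − (1+r)^(−n)) = 8700.00·0.00825 / (1 − 1.00825^(−36)).
Denominator 1 − (1+r)^(−36) = 0.25605009.
P = 71.775 / 0.25605009 ≈ 280.32.

€280.32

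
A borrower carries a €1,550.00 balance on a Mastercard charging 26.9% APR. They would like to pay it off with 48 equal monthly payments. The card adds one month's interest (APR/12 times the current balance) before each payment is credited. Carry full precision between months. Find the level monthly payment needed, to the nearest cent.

Monthly rate r = 26.9%/12 = 2.24167% = 0.0224167.
Level-payment amortization: P = B₀·r / (1 − (1+r)^(−n)) = 1550.00·0.0224167 / (1 − 1.02242^(−48)).
Denominator 1 − (1+r)^(−48) = 0.654967647.
P = 34.7458 / 0.654967647 ≈ 53.05.

€53.05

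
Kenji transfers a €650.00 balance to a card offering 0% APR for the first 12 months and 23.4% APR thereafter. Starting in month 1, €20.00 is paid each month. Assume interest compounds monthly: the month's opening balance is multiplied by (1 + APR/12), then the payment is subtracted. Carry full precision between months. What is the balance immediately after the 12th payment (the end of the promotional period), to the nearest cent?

€410.00

Promo months 1–12 at r₀ = 0%/12 = 0; months 13+ at r₁ = 23.4%/12 = 0.0195.
After month 12 (no interest yet): B = €650.00 − 12·€20.00 = €410.00.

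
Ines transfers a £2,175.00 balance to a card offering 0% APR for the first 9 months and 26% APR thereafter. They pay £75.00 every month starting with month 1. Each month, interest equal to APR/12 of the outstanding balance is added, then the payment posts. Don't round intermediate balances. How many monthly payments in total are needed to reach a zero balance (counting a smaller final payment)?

Promo months 1–9 at r₀ = 0%/12 = 0; months 10+ at r₁ = 26%/12 = 0.0216667.
After month 9 (no interest yet): B = £2,175.00 − 9·£75.00 = £1,500.00.
Then at r₁ with £75.00/mo: n₂ = −ln(1 − r₁·B/P)/ln(1+r₁) ≈ 26.50 → 27 more payments.

36 months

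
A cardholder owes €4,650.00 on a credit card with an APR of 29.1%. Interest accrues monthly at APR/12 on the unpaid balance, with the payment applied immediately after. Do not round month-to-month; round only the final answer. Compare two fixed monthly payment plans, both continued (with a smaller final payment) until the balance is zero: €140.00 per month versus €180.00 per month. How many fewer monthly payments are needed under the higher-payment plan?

27 fewer payments

Monthly rate r = 29.1%/12 = 2.425% = 0.02425.
At €140.00/mo: n = ⌈−ln(1 − rB₀/P)/ln(1+r)⌉ = 69 payments (last €45.50); total interest = total paid − €4,650.00 = €4,915.50.
At €180.00/mo: 42 payments (last €17.77); total interest €2,747.77.
Payments saved = 69 − 42 = 27.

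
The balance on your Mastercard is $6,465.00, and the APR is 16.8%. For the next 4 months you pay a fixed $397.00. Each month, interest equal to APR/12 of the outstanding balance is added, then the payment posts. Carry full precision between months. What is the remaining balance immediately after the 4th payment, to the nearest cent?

Monthly rate r = 16.8%/12 = 1.4% = 0.014.
Each month: B ← B·(1+r) − $397.00.
Month 1: interest $90.51; balance after payment $6,158.51.
Month 2: interest $86.22; balance after payment $5,847.73.
Month 3: interest $81.87; balance after payment $5,532.60.
Month 4: interest $77.46; balance after payment $5,213.05.

$5,213.05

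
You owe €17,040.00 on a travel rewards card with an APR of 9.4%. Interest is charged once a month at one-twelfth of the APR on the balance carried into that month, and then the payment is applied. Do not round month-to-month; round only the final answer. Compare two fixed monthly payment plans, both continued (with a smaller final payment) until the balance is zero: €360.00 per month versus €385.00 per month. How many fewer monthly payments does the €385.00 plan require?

Monthly rate r = 9.4%/12 = 0.783333% = 0.00783333.
At €360.00/mo: n = ⌈−ln(1 − rB₀/P)/ln(1+r)⌉ = 60 payments (last €134.35); total interest = total paid − €17,040.00 = €4,334.35.
At €385.00/mo: 55 payments (last €215.94); total interest €3,965.94.
Payments saved = 60 − 55 = 5.

5 fewer payments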